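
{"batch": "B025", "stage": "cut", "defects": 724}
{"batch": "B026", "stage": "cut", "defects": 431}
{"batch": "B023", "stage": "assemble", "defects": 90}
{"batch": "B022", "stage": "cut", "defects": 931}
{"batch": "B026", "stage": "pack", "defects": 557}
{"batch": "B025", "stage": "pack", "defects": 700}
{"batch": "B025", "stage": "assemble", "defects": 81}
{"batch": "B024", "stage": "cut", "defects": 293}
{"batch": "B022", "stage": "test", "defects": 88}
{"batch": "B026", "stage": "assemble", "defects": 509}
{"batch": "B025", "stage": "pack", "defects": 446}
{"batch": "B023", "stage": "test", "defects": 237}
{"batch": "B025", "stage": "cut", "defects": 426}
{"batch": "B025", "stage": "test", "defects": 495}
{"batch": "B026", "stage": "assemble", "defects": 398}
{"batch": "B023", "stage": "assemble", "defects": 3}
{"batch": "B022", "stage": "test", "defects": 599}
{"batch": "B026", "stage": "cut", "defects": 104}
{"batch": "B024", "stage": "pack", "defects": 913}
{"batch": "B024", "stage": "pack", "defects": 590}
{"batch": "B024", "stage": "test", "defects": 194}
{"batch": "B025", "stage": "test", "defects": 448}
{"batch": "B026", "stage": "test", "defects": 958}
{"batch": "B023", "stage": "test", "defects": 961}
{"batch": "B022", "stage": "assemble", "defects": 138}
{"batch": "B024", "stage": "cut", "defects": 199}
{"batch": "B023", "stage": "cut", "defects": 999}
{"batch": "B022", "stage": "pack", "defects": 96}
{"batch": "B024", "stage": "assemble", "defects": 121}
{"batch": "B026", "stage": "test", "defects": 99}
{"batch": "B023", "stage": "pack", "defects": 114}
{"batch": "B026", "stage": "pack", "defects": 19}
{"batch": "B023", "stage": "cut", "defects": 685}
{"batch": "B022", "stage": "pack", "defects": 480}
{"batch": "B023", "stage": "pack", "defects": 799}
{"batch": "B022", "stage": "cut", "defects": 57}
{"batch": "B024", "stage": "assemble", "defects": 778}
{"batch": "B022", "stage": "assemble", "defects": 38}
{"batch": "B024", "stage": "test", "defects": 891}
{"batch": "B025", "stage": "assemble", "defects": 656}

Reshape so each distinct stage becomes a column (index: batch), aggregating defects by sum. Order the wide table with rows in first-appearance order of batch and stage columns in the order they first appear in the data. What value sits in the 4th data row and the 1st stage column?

988

With rows in first-appearance order of batch, row 4 is batch=B022. stage columns in first-appearance order: cut, assemble, pack, test; column 1 is cut.
Long rows with batch=B022, stage=cut: 931 + 57 = 988.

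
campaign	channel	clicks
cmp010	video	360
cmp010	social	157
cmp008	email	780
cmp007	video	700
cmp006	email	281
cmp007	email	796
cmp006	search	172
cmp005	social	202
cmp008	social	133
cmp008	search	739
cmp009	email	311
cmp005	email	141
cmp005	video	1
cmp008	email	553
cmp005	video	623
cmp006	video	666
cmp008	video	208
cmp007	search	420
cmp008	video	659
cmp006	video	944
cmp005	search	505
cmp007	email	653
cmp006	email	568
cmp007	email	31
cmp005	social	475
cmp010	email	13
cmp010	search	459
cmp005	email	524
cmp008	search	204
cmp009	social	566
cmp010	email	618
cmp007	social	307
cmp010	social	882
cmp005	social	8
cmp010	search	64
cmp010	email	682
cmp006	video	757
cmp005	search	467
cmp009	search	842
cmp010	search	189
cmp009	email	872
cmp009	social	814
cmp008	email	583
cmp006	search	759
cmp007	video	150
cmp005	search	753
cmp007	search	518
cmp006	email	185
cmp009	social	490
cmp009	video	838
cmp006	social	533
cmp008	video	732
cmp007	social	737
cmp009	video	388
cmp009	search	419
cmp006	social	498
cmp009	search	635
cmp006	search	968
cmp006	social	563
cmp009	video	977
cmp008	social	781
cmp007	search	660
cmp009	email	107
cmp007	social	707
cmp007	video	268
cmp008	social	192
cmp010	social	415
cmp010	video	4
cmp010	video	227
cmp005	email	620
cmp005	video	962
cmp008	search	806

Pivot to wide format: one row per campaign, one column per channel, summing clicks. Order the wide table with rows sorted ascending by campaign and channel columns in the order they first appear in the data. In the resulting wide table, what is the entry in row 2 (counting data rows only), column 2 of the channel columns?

With rows sorted ascending by campaign, row 2 is campaign=cmp006. channel columns in first-appearance order: video, social, email, search; column 2 is social.
Long rows with campaign=cmp006, channel=social: 533 + 498 + 563 = 1594.

1594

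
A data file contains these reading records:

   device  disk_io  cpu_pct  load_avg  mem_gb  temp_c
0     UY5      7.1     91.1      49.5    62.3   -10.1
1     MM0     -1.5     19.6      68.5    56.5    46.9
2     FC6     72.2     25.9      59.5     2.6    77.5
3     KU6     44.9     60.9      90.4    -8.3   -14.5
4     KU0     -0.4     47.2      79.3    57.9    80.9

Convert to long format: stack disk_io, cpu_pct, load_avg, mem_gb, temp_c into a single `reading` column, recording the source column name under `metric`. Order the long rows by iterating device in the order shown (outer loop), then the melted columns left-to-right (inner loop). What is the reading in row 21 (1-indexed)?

25 rows total (5 × 5). Row 21: index ⌊(21-1)/5⌋ = 4 into device → KU0; (21-1) mod 5 = 0 into the melted columns → disk_io.
So row 21 is (KU0, disk_io, -0.4); reading = -0.4.

-0.4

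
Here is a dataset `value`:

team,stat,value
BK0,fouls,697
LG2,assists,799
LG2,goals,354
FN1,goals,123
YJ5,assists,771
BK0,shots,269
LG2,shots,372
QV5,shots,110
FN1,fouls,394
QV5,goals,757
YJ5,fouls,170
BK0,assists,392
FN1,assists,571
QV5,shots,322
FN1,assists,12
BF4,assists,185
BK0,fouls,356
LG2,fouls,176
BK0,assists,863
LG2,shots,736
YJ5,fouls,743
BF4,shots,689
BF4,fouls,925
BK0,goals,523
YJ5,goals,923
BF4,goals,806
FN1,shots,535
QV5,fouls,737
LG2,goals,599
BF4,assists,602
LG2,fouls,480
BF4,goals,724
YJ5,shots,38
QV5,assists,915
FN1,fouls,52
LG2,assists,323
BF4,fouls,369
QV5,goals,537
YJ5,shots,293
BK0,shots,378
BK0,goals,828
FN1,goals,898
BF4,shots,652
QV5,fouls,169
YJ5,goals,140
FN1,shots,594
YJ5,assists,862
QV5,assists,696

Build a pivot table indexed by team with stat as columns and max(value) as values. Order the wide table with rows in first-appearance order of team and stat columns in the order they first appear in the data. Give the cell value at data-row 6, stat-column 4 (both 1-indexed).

With rows in first-appearance order of team, row 6 is team=BF4. stat columns in first-appearance order: fouls, assists, goals, shots; column 4 is shots.
Long rows with team=BF4, stat=shots: max(689, 652) = 689.

689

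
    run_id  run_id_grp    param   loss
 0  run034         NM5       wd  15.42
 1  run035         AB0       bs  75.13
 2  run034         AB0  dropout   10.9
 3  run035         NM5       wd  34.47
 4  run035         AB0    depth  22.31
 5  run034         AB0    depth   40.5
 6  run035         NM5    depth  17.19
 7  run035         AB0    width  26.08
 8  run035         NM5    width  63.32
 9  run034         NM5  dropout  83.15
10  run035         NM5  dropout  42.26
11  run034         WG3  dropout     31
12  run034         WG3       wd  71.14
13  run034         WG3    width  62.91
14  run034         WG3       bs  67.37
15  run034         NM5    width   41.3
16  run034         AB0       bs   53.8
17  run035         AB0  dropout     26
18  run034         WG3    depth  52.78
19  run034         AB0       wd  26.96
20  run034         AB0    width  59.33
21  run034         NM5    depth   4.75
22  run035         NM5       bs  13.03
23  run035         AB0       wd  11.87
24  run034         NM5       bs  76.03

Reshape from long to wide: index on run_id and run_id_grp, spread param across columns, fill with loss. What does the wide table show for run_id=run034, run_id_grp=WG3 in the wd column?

Wide layout: rows indexed by run_id and run_id_grp, columns are the 5 distinct param values (wd, bs, dropout, depth, width).
Cell (run_id=run034, run_id_grp=WG3, param=wd) draws from the long row where run_id=run034, run_id_grp=WG3 and param=wd, which has loss=71.14.

71.14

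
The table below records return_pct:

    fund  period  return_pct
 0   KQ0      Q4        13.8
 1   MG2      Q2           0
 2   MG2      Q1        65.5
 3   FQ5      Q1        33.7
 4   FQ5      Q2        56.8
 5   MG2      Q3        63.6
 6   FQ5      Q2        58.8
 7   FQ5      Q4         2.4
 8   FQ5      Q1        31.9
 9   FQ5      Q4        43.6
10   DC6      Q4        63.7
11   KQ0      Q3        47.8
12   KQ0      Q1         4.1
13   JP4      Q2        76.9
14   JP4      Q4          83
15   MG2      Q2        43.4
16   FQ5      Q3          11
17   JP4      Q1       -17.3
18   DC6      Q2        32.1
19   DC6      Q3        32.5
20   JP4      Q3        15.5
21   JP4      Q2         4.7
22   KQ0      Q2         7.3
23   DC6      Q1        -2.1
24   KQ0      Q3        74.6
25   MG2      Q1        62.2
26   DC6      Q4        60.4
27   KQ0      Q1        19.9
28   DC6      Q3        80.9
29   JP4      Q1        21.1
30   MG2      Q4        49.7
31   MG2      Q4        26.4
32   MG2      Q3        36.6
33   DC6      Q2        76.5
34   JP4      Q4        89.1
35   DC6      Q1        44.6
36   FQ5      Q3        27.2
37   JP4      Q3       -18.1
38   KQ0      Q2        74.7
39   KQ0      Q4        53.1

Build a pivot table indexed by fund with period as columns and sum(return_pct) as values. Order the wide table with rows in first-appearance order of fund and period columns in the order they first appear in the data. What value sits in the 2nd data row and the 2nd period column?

With rows in first-appearance order of fund, row 2 is fund=MG2. period columns in first-appearance order: Q4, Q2, Q1, Q3; column 2 is Q2.
Long rows with fund=MG2, period=Q2: 0 + 43.4 = 43.4.

43.4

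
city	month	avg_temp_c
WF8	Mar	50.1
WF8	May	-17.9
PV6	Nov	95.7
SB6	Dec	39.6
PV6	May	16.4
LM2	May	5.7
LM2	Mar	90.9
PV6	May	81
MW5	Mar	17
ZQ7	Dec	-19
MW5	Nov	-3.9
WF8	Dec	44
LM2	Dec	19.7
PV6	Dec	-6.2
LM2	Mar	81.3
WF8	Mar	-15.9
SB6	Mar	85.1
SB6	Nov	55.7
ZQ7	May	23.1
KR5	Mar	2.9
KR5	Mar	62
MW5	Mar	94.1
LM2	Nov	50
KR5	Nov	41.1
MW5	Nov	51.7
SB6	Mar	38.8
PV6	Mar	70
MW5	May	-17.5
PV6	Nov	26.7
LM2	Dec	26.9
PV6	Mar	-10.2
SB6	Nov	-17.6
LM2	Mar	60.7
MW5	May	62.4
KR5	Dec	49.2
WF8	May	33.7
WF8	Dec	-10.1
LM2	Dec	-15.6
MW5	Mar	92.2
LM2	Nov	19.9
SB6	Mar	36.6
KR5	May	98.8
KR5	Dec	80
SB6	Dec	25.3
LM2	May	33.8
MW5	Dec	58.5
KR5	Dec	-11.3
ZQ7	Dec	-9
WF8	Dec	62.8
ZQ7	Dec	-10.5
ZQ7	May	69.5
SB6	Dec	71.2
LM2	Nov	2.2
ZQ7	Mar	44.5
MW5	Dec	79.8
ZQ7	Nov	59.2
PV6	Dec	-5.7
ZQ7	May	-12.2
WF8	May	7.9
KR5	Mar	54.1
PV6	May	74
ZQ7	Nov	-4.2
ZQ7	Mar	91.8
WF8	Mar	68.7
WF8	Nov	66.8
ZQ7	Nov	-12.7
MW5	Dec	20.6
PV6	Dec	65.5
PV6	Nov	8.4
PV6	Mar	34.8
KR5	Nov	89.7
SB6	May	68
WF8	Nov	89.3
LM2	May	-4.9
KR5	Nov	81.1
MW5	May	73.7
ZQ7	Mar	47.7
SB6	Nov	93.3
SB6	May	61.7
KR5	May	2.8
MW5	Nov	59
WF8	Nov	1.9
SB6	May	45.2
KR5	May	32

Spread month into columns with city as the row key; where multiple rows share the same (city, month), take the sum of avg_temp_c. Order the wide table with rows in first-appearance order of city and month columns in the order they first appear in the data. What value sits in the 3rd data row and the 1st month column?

With rows in first-appearance order of city, row 3 is city=SB6. month columns in first-appearance order: Mar, May, Nov, Dec; column 1 is Mar.
Long rows with city=SB6, month=Mar: 85.1 + 38.8 + 36.6 = 160.5.

160.5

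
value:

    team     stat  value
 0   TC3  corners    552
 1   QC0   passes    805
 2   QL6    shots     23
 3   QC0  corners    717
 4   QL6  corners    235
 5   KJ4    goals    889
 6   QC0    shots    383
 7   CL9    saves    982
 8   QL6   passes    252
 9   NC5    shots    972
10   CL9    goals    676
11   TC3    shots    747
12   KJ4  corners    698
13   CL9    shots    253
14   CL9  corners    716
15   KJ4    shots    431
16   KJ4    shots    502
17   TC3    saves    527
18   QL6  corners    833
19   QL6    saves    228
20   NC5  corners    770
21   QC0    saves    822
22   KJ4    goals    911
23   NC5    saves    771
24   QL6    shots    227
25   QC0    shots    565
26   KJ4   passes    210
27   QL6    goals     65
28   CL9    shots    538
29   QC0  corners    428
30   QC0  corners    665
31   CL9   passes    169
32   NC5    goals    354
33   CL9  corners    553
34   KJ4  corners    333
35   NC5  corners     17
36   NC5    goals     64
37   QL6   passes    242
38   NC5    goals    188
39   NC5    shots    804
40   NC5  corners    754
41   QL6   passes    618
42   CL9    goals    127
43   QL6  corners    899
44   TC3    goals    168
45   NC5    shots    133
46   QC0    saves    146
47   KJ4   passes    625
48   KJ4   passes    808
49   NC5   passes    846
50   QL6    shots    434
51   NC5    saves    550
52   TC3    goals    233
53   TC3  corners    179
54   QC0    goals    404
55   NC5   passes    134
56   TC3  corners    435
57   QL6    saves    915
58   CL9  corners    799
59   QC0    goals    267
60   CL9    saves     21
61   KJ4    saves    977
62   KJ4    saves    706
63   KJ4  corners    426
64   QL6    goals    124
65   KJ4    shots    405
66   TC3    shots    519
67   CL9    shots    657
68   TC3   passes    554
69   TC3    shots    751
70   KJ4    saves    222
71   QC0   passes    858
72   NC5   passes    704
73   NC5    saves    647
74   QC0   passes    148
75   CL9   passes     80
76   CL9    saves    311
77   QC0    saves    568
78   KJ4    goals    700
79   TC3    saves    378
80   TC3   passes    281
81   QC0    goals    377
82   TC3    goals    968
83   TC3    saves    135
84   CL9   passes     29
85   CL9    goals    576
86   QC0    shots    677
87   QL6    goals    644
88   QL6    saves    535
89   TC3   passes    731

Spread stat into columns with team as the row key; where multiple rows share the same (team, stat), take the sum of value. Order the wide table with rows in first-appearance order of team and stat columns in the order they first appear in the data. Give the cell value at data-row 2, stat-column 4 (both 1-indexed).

With rows in first-appearance order of team, row 2 is team=QC0. stat columns in first-appearance order: corners, passes, shots, goals, saves; column 4 is goals.
Long rows with team=QC0, stat=goals: 404 + 267 + 377 = 1048.

1048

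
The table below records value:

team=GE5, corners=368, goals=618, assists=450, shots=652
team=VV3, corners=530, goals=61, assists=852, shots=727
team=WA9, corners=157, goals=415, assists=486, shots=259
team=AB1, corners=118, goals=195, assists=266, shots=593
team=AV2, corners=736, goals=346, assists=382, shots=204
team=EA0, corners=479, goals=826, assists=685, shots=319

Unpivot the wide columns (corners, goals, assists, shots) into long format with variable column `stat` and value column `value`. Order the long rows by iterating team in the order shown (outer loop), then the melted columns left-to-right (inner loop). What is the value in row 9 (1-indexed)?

24 rows total (6 × 4). Row 9: index ⌊(9-1)/4⌋ = 2 into team → WA9; (9-1) mod 4 = 0 into the melted columns → corners.
So row 9 is (WA9, corners, 157); value = 157.

157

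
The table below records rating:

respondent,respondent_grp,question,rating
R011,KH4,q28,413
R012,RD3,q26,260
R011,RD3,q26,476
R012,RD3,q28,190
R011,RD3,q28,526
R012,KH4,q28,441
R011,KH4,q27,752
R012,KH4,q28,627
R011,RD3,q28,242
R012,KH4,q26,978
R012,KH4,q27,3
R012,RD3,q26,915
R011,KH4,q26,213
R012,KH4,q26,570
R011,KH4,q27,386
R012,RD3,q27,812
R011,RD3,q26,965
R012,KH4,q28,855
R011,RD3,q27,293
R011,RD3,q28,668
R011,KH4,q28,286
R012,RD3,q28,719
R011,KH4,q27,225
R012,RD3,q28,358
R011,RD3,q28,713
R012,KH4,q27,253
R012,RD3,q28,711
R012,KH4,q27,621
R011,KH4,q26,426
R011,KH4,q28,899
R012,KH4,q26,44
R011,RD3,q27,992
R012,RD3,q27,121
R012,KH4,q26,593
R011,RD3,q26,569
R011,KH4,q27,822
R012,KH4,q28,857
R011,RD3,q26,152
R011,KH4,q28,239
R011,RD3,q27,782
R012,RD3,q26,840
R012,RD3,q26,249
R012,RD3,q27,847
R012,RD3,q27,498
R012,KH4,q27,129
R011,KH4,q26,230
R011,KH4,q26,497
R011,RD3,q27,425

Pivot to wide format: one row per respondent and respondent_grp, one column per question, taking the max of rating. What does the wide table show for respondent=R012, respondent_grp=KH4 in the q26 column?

978

Rows with respondent=R012, respondent_grp=KH4 and question=q26: rating values are 978, 570, 44, 593.
max(978, 570, 44, 593) = 978.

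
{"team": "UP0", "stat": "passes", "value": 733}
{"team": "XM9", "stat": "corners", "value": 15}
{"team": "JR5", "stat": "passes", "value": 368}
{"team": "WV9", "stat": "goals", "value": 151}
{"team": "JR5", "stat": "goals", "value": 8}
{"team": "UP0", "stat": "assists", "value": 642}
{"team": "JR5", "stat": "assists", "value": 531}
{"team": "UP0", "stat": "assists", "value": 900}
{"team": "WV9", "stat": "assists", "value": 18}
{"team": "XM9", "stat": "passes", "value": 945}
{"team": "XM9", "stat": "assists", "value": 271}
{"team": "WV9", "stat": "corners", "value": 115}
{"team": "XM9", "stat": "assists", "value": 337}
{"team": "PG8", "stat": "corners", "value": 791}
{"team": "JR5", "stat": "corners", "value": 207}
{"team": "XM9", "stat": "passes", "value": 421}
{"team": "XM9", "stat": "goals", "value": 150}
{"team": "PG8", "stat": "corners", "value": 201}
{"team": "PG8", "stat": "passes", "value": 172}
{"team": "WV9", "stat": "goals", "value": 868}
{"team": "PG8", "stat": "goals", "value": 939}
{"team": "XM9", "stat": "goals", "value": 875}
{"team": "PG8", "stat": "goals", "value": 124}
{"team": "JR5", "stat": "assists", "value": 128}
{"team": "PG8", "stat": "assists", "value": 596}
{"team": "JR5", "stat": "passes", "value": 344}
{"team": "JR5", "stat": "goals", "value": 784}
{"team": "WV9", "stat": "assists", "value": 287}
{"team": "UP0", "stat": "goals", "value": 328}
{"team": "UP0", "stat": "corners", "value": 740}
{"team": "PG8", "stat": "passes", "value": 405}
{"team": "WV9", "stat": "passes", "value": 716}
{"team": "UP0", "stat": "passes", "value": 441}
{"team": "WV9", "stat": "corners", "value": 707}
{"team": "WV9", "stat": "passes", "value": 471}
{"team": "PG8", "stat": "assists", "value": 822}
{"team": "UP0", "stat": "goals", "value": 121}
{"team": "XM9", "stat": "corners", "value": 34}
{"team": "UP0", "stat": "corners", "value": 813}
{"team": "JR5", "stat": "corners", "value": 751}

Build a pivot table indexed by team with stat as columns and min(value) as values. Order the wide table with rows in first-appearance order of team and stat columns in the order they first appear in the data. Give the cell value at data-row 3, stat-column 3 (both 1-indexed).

With rows in first-appearance order of team, row 3 is team=JR5. stat columns in first-appearance order: passes, corners, goals, assists; column 3 is goals.
Long rows with team=JR5, stat=goals: min(8, 784) = 8.

8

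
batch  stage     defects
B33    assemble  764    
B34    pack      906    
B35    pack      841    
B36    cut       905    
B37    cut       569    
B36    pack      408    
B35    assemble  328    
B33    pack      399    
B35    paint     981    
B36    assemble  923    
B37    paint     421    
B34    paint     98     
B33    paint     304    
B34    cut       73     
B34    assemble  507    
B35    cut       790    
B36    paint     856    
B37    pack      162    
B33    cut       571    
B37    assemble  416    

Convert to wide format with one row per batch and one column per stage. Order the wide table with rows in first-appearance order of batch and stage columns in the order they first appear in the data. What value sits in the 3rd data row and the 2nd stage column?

841

With rows in first-appearance order of batch, row 3 is batch=B35. stage columns in first-appearance order: assemble, pack, cut, paint; column 2 is pack.
Long rows with batch=B35, stage=pack: defects = 841.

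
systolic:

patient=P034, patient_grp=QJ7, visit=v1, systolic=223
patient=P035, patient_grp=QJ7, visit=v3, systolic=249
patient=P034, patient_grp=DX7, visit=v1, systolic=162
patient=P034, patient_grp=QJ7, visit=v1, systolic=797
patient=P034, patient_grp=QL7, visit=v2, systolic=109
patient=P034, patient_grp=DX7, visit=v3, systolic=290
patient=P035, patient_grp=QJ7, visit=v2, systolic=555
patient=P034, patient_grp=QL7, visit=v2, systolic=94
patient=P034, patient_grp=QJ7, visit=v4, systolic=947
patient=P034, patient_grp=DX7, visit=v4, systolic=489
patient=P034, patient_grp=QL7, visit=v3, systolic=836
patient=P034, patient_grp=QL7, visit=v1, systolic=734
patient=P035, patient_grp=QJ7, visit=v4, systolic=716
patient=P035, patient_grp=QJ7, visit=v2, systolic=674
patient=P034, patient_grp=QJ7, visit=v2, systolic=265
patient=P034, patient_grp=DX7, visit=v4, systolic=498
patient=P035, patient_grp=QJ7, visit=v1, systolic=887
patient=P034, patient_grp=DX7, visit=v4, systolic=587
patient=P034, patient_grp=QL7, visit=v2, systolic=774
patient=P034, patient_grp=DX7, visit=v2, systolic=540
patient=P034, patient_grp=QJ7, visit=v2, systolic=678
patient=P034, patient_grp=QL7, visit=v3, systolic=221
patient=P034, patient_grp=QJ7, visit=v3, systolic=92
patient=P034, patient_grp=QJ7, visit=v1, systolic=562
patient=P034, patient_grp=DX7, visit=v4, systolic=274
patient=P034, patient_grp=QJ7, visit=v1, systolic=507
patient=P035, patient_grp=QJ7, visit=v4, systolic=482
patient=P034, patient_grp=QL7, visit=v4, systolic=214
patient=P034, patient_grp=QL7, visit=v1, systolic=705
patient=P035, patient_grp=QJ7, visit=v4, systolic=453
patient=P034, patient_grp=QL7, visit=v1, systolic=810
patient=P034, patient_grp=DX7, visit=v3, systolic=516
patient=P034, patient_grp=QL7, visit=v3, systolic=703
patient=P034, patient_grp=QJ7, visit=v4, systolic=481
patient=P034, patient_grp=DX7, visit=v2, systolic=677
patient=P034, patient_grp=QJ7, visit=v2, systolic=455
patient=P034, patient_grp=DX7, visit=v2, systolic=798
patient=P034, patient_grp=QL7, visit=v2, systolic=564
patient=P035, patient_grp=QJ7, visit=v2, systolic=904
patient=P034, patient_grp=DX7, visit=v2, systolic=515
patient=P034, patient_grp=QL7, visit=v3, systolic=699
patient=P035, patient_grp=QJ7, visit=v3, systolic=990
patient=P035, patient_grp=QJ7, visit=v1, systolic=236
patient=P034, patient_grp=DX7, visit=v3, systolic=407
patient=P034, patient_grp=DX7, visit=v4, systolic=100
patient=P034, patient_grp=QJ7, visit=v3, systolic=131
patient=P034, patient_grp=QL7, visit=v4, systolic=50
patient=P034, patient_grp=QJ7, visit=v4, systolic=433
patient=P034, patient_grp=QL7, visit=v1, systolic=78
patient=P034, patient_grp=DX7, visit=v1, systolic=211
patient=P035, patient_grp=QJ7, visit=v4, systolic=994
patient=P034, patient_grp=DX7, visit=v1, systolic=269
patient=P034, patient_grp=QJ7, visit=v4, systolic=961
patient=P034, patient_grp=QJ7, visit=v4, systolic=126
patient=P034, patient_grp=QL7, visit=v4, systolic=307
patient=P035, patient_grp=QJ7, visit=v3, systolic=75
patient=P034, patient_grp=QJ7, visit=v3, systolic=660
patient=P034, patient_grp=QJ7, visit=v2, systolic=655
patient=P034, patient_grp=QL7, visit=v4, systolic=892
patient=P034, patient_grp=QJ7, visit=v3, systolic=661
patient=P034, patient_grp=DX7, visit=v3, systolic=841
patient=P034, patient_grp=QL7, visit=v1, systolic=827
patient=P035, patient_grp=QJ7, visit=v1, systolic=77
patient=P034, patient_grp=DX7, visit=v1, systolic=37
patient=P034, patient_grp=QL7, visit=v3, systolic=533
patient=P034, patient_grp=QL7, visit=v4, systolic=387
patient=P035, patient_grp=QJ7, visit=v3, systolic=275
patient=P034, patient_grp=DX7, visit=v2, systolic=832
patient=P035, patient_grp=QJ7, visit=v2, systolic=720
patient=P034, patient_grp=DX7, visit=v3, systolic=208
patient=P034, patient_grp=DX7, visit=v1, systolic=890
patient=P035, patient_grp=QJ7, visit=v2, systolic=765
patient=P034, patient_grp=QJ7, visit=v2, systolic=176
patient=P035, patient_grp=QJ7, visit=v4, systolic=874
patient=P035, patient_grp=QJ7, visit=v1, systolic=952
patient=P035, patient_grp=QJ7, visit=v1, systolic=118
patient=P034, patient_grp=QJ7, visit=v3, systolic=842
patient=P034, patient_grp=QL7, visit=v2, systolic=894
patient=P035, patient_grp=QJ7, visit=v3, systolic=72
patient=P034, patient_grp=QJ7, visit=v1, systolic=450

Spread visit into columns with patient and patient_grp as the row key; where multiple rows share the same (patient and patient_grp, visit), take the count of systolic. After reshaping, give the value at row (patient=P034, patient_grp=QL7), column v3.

5

Rows with patient=P034, patient_grp=QL7 and visit=v3: systolic values are 836, 221, 703, 699, 533.
5 rows match — count = 5.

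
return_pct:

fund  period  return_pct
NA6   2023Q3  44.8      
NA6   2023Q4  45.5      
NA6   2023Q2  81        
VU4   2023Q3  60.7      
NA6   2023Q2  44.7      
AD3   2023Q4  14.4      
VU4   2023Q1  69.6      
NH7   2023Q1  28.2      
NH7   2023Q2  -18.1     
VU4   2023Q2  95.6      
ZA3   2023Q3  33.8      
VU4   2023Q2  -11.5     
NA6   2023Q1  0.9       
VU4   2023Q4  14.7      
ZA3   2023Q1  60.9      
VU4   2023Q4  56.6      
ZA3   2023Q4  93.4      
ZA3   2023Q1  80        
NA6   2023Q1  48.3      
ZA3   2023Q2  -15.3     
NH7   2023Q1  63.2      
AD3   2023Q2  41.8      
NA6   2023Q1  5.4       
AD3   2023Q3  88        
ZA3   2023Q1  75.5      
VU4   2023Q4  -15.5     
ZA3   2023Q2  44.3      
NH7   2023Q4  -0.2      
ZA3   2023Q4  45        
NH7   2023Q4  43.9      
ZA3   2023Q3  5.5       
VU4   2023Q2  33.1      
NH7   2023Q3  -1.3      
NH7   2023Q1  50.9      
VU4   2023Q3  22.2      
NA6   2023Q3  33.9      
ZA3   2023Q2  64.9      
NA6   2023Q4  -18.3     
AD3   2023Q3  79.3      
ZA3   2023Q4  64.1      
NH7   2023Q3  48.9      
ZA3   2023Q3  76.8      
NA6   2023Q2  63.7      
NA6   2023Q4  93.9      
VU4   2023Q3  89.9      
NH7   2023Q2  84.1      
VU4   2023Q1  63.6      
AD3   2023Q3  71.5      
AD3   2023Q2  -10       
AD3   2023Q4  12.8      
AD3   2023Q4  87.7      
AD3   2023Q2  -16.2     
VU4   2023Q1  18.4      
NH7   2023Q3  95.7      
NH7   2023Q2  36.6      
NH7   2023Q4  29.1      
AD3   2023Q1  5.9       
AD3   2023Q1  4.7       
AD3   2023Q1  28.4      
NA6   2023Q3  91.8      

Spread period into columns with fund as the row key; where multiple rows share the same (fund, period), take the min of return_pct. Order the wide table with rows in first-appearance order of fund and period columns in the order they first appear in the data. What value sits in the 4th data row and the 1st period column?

With rows in first-appearance order of fund, row 4 is fund=NH7. period columns in first-appearance order: 2023Q3, 2023Q4, 2023Q2, 2023Q1; column 1 is 2023Q3.
Long rows with fund=NH7, period=2023Q3: min(-1.3, 48.9, 95.7) = -1.3.

-1.3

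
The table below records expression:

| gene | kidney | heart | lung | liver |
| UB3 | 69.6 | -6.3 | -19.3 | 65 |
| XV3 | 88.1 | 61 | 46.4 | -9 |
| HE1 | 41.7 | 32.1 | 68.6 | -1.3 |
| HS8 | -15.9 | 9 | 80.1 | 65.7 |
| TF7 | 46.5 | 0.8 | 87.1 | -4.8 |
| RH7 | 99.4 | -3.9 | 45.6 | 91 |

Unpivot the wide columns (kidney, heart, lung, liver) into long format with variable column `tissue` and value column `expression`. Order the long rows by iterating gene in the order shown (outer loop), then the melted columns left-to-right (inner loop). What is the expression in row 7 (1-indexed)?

46.4

24 rows total (6 × 4). Row 7: index ⌊(7-1)/4⌋ = 1 into gene → XV3; (7-1) mod 4 = 2 into the melted columns → lung.
So row 7 is (XV3, lung, 46.4); expression = 46.4.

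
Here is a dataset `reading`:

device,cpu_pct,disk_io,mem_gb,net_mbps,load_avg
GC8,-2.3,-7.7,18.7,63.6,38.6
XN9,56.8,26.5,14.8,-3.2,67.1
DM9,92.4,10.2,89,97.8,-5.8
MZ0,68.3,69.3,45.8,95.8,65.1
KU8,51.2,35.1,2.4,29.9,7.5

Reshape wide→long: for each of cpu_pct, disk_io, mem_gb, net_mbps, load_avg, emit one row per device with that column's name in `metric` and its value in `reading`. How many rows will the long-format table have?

5 device values × 5 melted columns = 25 rows.

25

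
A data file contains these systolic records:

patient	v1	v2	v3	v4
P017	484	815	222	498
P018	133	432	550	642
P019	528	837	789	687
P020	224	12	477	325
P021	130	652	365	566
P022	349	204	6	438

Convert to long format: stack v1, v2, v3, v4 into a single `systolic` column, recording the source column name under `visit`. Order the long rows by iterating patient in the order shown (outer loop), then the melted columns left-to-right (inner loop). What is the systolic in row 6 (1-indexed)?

24 rows total (6 × 4). Row 6: index ⌊(6-1)/4⌋ = 1 into patient → P018; (6-1) mod 4 = 1 into the melted columns → v2.
So row 6 is (P018, v2, 432); systolic = 432.

432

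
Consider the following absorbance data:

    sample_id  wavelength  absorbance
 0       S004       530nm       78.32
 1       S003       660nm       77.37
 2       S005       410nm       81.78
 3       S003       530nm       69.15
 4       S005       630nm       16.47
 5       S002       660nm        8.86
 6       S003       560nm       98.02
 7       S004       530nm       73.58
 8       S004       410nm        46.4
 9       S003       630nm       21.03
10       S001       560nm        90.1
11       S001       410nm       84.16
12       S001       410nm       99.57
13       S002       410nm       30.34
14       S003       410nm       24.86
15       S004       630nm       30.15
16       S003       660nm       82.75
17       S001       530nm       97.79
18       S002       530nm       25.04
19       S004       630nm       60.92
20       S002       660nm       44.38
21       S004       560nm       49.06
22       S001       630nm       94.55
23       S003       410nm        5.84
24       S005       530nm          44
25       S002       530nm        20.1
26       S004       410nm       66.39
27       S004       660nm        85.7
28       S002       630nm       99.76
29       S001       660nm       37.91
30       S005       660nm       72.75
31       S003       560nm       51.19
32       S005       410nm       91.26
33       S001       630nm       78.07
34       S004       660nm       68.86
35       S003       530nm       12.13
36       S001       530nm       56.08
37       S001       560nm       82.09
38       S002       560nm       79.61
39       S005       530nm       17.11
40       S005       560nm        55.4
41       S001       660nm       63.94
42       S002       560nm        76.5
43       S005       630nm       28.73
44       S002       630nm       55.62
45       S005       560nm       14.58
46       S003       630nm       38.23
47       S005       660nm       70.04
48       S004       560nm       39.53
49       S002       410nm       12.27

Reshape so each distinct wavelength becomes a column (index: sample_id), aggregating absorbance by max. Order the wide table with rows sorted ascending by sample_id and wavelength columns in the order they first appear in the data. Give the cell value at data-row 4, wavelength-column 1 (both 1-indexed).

78.32

With rows sorted ascending by sample_id, row 4 is sample_id=S004. wavelength columns in first-appearance order: 530nm, 660nm, 410nm, 630nm, 560nm; column 1 is 530nm.
Long rows with sample_id=S004, wavelength=530nm: max(78.32, 73.58) = 78.32.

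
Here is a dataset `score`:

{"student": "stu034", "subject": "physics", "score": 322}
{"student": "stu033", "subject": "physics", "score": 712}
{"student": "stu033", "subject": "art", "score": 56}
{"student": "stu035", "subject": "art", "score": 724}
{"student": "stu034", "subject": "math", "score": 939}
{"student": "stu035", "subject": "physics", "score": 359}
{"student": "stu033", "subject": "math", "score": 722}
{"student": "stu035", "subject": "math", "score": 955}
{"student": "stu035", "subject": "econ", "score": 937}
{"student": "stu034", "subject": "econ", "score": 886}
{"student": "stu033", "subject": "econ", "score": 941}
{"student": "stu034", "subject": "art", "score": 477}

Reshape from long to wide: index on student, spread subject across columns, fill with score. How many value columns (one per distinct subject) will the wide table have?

4

4 distinct subject values: math, art, econ, physics.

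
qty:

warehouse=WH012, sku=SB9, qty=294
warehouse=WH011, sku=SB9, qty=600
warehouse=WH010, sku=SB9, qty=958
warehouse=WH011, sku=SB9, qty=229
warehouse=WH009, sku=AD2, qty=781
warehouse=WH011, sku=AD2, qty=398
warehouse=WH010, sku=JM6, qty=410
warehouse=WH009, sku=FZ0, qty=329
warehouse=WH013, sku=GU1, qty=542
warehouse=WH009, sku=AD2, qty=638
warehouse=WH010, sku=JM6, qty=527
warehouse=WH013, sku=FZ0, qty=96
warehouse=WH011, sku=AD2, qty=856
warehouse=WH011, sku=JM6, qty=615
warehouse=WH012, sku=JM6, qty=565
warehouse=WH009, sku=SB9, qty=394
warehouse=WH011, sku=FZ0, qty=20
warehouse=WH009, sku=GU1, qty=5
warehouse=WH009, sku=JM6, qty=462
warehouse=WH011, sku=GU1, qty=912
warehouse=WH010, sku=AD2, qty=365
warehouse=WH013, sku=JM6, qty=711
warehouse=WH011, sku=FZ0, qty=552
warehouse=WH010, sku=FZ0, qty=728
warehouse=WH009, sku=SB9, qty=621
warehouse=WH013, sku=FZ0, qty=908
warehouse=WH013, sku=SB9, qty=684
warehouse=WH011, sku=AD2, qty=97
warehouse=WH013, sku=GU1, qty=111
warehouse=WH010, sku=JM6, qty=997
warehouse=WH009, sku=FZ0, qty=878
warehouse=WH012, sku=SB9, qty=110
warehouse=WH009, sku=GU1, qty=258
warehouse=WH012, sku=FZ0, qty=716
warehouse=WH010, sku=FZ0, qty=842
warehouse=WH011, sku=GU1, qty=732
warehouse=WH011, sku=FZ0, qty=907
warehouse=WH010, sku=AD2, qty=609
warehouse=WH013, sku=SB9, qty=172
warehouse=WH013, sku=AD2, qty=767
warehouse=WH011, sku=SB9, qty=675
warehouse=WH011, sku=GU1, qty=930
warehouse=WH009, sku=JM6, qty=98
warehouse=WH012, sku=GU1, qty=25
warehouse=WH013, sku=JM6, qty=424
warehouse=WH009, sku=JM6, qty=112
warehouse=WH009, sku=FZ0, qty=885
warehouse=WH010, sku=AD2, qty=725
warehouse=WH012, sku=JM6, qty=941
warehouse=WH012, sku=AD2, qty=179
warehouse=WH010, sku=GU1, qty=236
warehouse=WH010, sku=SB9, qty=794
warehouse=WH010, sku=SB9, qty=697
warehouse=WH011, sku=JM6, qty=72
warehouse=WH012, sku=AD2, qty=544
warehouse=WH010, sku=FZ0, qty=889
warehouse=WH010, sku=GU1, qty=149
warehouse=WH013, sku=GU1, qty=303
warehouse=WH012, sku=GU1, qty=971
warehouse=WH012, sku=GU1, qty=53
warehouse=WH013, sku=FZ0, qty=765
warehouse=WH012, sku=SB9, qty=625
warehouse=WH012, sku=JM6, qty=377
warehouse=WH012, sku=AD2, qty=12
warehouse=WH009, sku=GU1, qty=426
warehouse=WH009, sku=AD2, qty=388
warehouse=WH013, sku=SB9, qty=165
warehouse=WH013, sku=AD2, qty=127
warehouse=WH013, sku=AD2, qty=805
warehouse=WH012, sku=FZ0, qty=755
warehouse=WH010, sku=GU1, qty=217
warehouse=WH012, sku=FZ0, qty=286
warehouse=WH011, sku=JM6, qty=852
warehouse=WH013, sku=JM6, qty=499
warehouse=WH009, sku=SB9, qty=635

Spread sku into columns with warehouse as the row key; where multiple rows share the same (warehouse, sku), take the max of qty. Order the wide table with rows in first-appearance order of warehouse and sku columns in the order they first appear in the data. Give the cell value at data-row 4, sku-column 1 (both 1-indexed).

635

With rows in first-appearance order of warehouse, row 4 is warehouse=WH009. sku columns in first-appearance order: SB9, AD2, JM6, FZ0, GU1; column 1 is SB9.
Long rows with warehouse=WH009, sku=SB9: max(394, 621, 635) = 635.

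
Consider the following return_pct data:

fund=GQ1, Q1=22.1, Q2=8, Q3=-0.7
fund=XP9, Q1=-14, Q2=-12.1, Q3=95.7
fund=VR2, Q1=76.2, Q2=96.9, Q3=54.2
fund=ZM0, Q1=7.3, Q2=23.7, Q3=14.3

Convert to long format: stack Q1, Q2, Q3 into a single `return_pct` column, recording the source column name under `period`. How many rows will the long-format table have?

12

4 fund values × 3 melted columns = 12 rows.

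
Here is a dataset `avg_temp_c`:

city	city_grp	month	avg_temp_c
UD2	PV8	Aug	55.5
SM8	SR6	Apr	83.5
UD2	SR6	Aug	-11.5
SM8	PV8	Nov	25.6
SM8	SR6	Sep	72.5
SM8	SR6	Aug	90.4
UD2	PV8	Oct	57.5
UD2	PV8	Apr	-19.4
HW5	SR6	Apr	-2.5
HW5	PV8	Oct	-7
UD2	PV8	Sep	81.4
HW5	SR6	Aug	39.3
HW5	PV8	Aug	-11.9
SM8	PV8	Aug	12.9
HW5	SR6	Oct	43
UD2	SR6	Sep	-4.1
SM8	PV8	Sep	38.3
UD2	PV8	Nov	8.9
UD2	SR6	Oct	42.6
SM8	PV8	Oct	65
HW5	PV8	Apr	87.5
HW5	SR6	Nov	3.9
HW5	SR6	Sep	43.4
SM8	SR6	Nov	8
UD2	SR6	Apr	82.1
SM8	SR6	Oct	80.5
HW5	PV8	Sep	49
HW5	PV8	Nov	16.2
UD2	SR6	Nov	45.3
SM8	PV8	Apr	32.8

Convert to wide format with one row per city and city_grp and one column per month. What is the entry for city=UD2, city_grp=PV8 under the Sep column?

Wide layout: rows indexed by city and city_grp, columns are the 5 distinct month values (Aug, Apr, Nov, Sep, Oct).
Cell (city=UD2, city_grp=PV8, month=Sep) draws from the long row where city=UD2, city_grp=PV8 and month=Sep, which has avg_temp_c=81.4.

81.4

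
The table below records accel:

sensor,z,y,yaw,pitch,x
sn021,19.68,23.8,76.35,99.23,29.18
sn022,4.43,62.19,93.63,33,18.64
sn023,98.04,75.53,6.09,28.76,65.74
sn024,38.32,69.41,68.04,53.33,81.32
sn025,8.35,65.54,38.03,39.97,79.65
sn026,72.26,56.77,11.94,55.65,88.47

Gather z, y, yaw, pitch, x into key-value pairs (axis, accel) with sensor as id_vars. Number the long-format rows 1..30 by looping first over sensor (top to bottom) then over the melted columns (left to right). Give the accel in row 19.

53.33

30 rows total (6 × 5). Row 19: index ⌊(19-1)/5⌋ = 3 into sensor → sn024; (19-1) mod 5 = 3 into the melted columns → pitch.
So row 19 is (sn024, pitch, 53.33); accel = 53.33.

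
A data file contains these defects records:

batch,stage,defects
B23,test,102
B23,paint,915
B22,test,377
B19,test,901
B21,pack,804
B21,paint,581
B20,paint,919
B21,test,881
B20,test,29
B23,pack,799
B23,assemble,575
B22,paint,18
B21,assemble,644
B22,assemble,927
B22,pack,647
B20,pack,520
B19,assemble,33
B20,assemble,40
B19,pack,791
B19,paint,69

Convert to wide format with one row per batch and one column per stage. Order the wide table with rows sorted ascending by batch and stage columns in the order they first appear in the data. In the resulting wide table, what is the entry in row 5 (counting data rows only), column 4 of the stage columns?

575

With rows sorted ascending by batch, row 5 is batch=B23. stage columns in first-appearance order: test, paint, pack, assemble; column 4 is assemble.
Long rows with batch=B23, stage=assemble: defects = 575.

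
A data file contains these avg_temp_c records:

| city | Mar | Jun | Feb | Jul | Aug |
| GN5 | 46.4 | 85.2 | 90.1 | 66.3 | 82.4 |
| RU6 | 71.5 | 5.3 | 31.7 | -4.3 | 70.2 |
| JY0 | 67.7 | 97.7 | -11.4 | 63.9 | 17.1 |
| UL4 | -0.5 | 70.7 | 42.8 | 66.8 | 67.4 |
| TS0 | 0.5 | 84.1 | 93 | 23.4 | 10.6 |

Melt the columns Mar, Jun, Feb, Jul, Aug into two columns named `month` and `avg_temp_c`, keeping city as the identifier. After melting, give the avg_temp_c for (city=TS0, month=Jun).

Unpivoting turns each (city, wide-column) pair into one long row.
The wide cell at row TS0, column Jun holds 84.1, so the long row (TS0, Jun) has avg_temp_c=84.1.

84.1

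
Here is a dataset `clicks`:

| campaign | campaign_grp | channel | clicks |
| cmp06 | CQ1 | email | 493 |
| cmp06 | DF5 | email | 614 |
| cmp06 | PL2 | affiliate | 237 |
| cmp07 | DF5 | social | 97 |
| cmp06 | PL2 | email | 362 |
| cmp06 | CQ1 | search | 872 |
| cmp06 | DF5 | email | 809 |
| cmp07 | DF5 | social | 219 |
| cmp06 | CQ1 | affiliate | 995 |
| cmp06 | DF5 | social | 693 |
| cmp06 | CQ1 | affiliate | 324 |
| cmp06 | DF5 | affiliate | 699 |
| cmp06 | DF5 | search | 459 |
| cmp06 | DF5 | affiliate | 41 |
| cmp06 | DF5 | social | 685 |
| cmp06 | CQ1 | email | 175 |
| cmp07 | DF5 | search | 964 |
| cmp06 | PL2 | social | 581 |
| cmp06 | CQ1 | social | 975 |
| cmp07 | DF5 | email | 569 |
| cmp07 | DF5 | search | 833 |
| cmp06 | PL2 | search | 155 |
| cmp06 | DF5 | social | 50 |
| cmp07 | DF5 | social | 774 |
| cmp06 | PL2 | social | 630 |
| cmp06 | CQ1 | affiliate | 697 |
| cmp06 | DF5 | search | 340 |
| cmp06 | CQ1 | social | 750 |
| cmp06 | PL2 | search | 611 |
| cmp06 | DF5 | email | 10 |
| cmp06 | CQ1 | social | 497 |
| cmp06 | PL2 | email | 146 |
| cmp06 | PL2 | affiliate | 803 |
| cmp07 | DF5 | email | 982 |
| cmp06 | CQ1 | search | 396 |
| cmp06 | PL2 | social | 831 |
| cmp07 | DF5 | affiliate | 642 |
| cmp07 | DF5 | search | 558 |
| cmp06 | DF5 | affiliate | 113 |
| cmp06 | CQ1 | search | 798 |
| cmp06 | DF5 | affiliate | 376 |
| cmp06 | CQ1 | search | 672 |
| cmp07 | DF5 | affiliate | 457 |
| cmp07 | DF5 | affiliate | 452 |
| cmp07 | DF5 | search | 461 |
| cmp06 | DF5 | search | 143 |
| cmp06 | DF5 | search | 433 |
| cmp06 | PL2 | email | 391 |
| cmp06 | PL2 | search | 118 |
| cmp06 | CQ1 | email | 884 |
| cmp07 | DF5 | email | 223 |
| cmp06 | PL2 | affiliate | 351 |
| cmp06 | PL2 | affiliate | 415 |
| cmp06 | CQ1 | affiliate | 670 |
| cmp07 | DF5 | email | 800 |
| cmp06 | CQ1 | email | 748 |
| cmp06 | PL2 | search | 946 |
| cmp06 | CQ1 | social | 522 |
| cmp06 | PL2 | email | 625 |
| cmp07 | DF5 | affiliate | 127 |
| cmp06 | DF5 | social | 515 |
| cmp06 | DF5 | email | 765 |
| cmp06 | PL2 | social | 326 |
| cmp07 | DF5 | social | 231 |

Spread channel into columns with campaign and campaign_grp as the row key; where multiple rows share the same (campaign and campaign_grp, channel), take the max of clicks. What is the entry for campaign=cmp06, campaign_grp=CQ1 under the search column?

872

Rows with campaign=cmp06, campaign_grp=CQ1 and channel=search: clicks values are 872, 396, 798, 672.
max(872, 396, 798, 672) = 872.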